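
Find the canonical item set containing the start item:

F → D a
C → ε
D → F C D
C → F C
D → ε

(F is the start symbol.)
First, augment the grammar with F' → F
I₀ = CLOSURE({ [F' → . F] }):
  [F' → . F] has the dot before F: add [F → . D a]
  [F → . D a] has the dot before D: add [D → . F C D], [D → .]
No further items can be added.

I₀ = { [D → . F C D], [D → .], [F → . D a], [F' → . F] }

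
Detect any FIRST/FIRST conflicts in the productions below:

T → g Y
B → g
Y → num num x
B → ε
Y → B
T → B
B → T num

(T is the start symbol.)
Yes. T → g Y / T → B on { 'g' }; B → g / B → T num on { 'g' }; Y → num num x / Y → B on { 'num' }

A FIRST/FIRST conflict occurs when two productions N → α and N → β for the same non-terminal have FIRST(α) ∩ FIRST(β) ≠ ∅ (with ε ∈ FIRST of a nullable right-hand side, so two nullable alternatives also conflict).

FIRST sets of the non-terminals at (or reachable through a nullable prefix from) the front of some alternative:
  FIRST(B) = { 'g', 'num', ε }
  FIRST(T) = { 'g', 'num', ε }

Productions for T:
  T → g Y: FIRST = { 'g' }
  T → B: FIRST = { 'g', 'num', ε }
Productions for B:
  B → g: FIRST = { 'g' }
  B → ε: FIRST = { ε }
  B → T num: FIRST = { 'g', 'num' }
Productions for Y:
  Y → num num x: FIRST = { 'num' }
  Y → B: FIRST = { 'g', 'num', ε }

Conflict for T: T → g Y and T → B
  Overlap: { 'g' }
Conflict for B: B → g and B → T num
  Overlap: { 'g' }
Conflict for Y: Y → num num x and Y → B
  Overlap: { 'num' }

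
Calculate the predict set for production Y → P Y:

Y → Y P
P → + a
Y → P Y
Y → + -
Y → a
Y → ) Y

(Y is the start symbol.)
{ '+' }

PREDICT(Y → P Y) = (FIRST(RHS) \ {ε}) ∪ (FOLLOW(Y) if ε ∈ FIRST(RHS), i.e. RHS ⇒* ε)
FIRST(P) = { '+' }
FIRST(P Y) = { '+' }
ε ∉ FIRST(P Y), so FOLLOW(Y) is not added.
PREDICT(Y → P Y) = { '+' }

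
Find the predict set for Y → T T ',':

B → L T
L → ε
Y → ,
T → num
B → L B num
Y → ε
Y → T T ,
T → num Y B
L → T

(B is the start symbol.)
PREDICT(Y → T T ',') = (FIRST(RHS) \ {ε}) ∪ (FOLLOW(Y) if ε ∈ FIRST(RHS), i.e. RHS ⇒* ε)
FIRST(T) = { 'num' }
FIRST(T T ',') = { 'num' }
ε ∉ FIRST(T T ','), so FOLLOW(Y) is not added.
PREDICT(Y → T T ',') = { 'num' }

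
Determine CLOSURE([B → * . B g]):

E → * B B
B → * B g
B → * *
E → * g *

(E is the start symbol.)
{ [B → * . B g], [B → . * *], [B → . * B g] }

To compute CLOSURE, for each item [A → α.Bβ] where B is a non-terminal, add [B → .γ] for all productions B → γ; repeat for the newly added items until nothing changes.

Start with: [B → * . B g]
  [B → * . B g] has the dot before B: add [B → . * B g], [B → . * *]
No further items can be added.

CLOSURE = { [B → * . B g], [B → . * *], [B → . * B g] }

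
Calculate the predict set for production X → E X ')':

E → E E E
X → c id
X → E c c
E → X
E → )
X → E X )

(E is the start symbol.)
{ ')', 'c' }

PREDICT(X → E X ')') = (FIRST(RHS) \ {ε}) ∪ (FOLLOW(X) if ε ∈ FIRST(RHS), i.e. RHS ⇒* ε)
FIRST(E) = { ')', 'c' }
FIRST(E X ')') = { ')', 'c' }
ε ∉ FIRST(E X ')'), so FOLLOW(X) is not added.
PREDICT(X → E X ')') = { ')', 'c' }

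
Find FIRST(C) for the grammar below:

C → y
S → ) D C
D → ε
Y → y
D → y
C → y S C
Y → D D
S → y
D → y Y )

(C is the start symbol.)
To compute FIRST(C), examine every production with C on the left-hand side, reading each right-hand side left to right until a non-nullable symbol is reached.

From C → y:
  - y is a terminal: add 'y' and stop
From C → y S C:
  - y is a terminal: add 'y' and stop

Collecting: FIRST(C) = { 'y' }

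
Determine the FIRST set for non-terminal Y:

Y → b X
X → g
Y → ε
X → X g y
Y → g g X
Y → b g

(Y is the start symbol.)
{ 'b', 'g', ε }

From Y → b X:
  - b is a terminal: add 'b' and stop
From Y → ε:
  - ε-production, so ε ∈ FIRST(Y)
From Y → g g X:
  - g is a terminal: add 'g' and stop
From Y → b g:
  - b is a terminal: add 'b' and stop

Collecting: FIRST(Y) = { 'b', 'g', ε }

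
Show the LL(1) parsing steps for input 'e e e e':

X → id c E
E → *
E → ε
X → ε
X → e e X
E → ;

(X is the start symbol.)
LL(1) parsing maintains a stack (initially the start symbol over $) and the input. At each step: if the stack top is a terminal, match it against the current input token; if it is a non-terminal N, replace it with the RHS of M[N, lookahead] (the unique production whose predict set contains the lookahead).

Stack is shown with the top on the left.

Stack    Input      Action
--------------------------
X $      e e e e $  output X → e e X
e e X $  e e e e $  match 'e'
e X $    e e e $    match 'e'
X $      e e $      output X → e e X
e e X $  e e $      match 'e'
e X $    e $        match 'e'
X $      $          output X → ε
$        $          accept

The string is accepted.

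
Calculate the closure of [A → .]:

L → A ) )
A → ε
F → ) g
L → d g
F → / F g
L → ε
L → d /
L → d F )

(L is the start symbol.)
To compute CLOSURE, for each item [A → α.Bβ] where B is a non-terminal, add [B → .γ] for all productions B → γ; repeat for the newly added items until nothing changes.

Start with: [A → .]
The dot is at the end, so nothing is added.

CLOSURE = { [A → .] }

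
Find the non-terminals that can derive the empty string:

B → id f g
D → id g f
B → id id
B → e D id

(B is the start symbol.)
None

A non-terminal is nullable if it can derive ε (the empty string): either it has an ε-production, or it has a production whose right-hand side consists entirely of nullable non-terminals.

There are no ε-productions, so no non-terminal can derive ε.
No non-terminals are nullable.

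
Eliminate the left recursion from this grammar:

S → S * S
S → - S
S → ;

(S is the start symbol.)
S → - S S'
S → ; S'
S' → * S S'
S' → ε

S is directly left-recursive. The standard transformation for
  A → A α₁ | ... | A α_m | β₁ | ... | β_n
is
  A  → β₁ A' | ... | β_n A'
  A' → α₁ A' | ... | α_m A' | ε

S → - S becomes S → - S S'
S → ; becomes S → ; S'
S → S * S becomes S' → * S S'
Add S' → ε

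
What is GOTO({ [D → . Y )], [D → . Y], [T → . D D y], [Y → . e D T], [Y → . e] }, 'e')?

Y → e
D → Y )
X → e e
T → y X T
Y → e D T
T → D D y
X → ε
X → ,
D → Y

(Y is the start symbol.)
{ [D → . Y )], [D → . Y], [Y → . e D T], [Y → . e], [Y → e . D T], [Y → e .] }

GOTO(I, 'e') = CLOSURE({ [A → αX.β] : [A → α.Xβ] ∈ I, X = 'e' })

Items with dot before 'e', with the dot advanced:
  [Y → . e] → [Y → e .]
  [Y → . e D T] → [Y → e . D T]
Closure of the advanced items:
  [Y → e . D T] has the dot before D: add [D → . Y )], [D → . Y]
  [D → . Y )] has the dot before Y: add [Y → . e], [Y → . e D T]

GOTO = { [D → . Y )], [D → . Y], [Y → . e D T], [Y → . e], [Y → e . D T], [Y → e .] }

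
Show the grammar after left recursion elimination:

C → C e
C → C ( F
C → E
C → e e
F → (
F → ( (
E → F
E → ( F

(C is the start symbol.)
C is directly left-recursive. The standard transformation for
  A → A α₁ | ... | A α_m | β₁ | ... | β_n
is
  A  → β₁ A' | ... | β_n A'
  A' → α₁ A' | ... | α_m A' | ε

C → E becomes C → E C'
C → e e becomes C → e e C'
C → C e becomes C' → e C'
C → C ( F becomes C' → ( F C'
Add C' → ε

Productions for other non-terminals are unchanged:
  F → (
  F → ( (
  E → F
  E → ( F

Resulting grammar:
C → E C'
C → e e C'
C' → e C'
C' → ( F C'
C' → ε
F → (
F → ( (
E → F
E → ( F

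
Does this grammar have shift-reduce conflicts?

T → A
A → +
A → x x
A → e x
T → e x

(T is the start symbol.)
No shift-reduce conflicts

Augment with T' → T and build the canonical LR(0) collection (I0 = CLOSURE({[T' → . T]}), then GOTO on every symbol after a dot until no new states appear). It has 8 states:
  I0: { [A → . +], [A → . e x], [A → . x x], [T → . A], [T → . e x], [T' → . T] }  — shift
  I1: { [A → + .] }  — reduce
  I2: { [T → A .] }  — reduce
  I3: { [T' → T .] }  — accept
  I4: { [A → e . x], [T → e . x] }  — shift
  I5: { [A → x . x] }  — shift
  I6: { [A → x x .] }  — reduce
  I7: { [A → e x .], [T → e x .] }  — 2 reduces

No state contains both a complete item and a shift item.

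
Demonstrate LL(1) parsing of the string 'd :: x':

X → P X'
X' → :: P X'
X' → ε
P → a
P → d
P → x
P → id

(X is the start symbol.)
LL(1) parsing maintains a stack (initially the start symbol over $) and the input. At each step: if the stack top is a terminal, match it against the current input token; if it is a non-terminal N, replace it with the RHS of M[N, lookahead] (the unique production whose predict set contains the lookahead).

Stack is shown with the top on the left.

Stack      Input     Action
---------------------------
X $        d :: x $  output X → P X'
P X' $     d :: x $  output P → d
d X' $     d :: x $  match 'd'
X' $       :: x $    output X' → :: P X'
:: P X' $  :: x $    match '::'
P X' $     x $       output P → x
x X' $     x $       match 'x'
X' $       $         output X' → ε
$          $         accept

The string is accepted.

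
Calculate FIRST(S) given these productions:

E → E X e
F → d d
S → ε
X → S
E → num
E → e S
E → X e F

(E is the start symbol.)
{ ε }

From S → ε:
  - ε-production, so ε ∈ FIRST(S)

Collecting: FIRST(S) = { ε }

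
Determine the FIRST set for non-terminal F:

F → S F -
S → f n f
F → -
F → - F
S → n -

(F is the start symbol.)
To compute FIRST(F), examine every production with F on the left-hand side, reading each right-hand side left to right until a non-nullable symbol is reached.

FIRST sets of the other non-terminals involved (by the same procedure, iterated to a fixed point):
  FIRST(S) = { 'f', 'n' }

From F → S F -:
  - S is a non-terminal: add FIRST(S) \ {ε} = { 'f', 'n' }
    S is not nullable, so stop
From F → -:
  - '-' is a terminal: add '-' and stop
From F → - F:
  - '-' is a terminal: add '-' and stop

Collecting: FIRST(F) = { '-', 'f', 'n' }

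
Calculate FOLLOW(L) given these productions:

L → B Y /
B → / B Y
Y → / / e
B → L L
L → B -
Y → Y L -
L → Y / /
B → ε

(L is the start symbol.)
{ $, '-', '/' }

L is the start symbol, so $ ∈ FOLLOW(L).
In B → L L: L is followed by L, add FIRST(L) \ {ε} = { '-', '/' }
In B → L L: L is at the end, add FOLLOW(B)
In Y → Y L -: L is followed by '-', add FIRST('-') \ {ε} = { '-' }

The FOLLOW sets referred to above (computed the same way, to a fixed point):
  FOLLOW(B) = { '-', '/' }

Taking the union: FOLLOW(L) = { $, '-', '/' }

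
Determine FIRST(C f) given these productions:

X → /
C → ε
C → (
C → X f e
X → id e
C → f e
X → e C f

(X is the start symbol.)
{ '(', '/', 'e', 'f', 'id' }

FIRST sets of the non-terminals involved (from the grammar, by fixed-point iteration):
  FIRST(C) = { '(', '/', 'e', 'f', 'id', ε }

To compute FIRST(C f), process the symbols left to right:
Symbol C is a non-terminal. Add FIRST(C) \ {ε} = { '(', '/', 'e', 'f', 'id' }
C is nullable (ε ∈ FIRST(C)), continue to the next symbol.
Symbol f is a terminal. Add 'f' and stop.
FIRST(C f) = { '(', '/', 'e', 'f', 'id' }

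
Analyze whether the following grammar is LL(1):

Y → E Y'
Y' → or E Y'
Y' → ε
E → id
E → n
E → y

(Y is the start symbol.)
Relevant sets:
  FOLLOW(Y') = { $ }

For Y':
  PREDICT(Y' → or E Y') = { 'or' }
  PREDICT(Y' → ε) = { $ }
For E:
  PREDICT(E → id) = { 'id' }
  PREDICT(E → n) = { 'n' }
  PREDICT(E → y) = { 'y' }
Y has a single production, so nothing to check there.

All predict sets are disjoint. The grammar IS LL(1).

Answer: Yes, the grammar is LL(1).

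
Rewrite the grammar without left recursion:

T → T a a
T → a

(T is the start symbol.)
T is directly left-recursive. The standard transformation for
  A → A α₁ | ... | A α_m | β₁ | ... | β_n
is
  A  → β₁ A' | ... | β_n A'
  A' → α₁ A' | ... | α_m A' | ε

T → a becomes T → a T'
T → T a a becomes T' → a a T'
Add T' → ε

Resulting grammar:
T → a T'
T' → a a T'
T' → ε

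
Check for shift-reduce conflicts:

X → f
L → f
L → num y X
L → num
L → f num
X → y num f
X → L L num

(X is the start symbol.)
A shift-reduce conflict occurs when an LR(0) state has both:
  - a complete (reduce) item [A → α .] (dot at the end), and
  - a shift item [B → β . c γ] (dot before a terminal).

Augment with X' → X and build the canonical LR(0) collection (I0 = CLOSURE({[X' → . X]}), then GOTO on every symbol after a dot until no new states appear). It has 14 states:
  I0: { [L → . f num], [L → . f], [L → . num y X], [L → . num], [X → . L L num], [X → . f], [X → . y num f], [X' → . X] }  — shift
  I1: { [L → . f num], [L → . f], [L → . num y X], [L → . num], [X → L . L num] }  — shift
  I2: { [X' → X .] }  — accept
  I3: { [L → f . num], [L → f .], [X → f .] }  — shift, 2 reduces
  I4: { [L → num . y X], [L → num .] }  — shift, reduce
  I5: { [X → y . num f] }  — shift
  I6: { [X → y num . f] }  — shift
  I7: { [X → y num f .] }  — reduce
  I8: { [L → . f num], [L → . f], [L → . num y X], [L → . num], [L → num y . X], [X → . L L num], [X → . f], [X → . y num f] }  — shift
  I9: { [L → num y X .] }  — reduce
  I10: { [L → f num .] }  — reduce
  I11: { [X → L L . num] }  — shift
  I12: { [L → f . num], [L → f .] }  — shift, reduce
  I13: { [X → L L num .] }  — reduce

I3 contains reduce items [L → f .], [X → f .] and shift item [L → f . num] — shift-reduce conflict.
I4 contains reduce item [L → num .] and shift item [L → num . y X] — shift-reduce conflict.
I12 contains reduce item [L → f .] and shift item [L → f . num] — shift-reduce conflict.

Answer: Yes — I3: [L → f .] vs [L → f . num]; I4: [L → num .] vs [L → num . y X]; I12: [L → f .] vs [L → f . num]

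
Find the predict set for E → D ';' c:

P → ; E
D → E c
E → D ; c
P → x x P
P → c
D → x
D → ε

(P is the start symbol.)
PREDICT(E → D ';' c) = (FIRST(RHS) \ {ε}) ∪ (FOLLOW(E) if ε ∈ FIRST(RHS), i.e. RHS ⇒* ε)
FIRST(D) = { ';', 'x', ε }
FIRST(D ';' c) = { ';', 'x' }
ε ∉ FIRST(D ';' c), so FOLLOW(E) is not added.
PREDICT(E → D ';' c) = { ';', 'x' }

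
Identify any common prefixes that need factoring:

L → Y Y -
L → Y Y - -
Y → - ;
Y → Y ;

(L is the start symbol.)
Yes, L has productions with common prefix 'Y Y -'

Left-factoring is needed when two productions for the same non-terminal
share a common prefix on the right-hand side.

Productions for L:
  L → Y Y -
  L → Y Y - -
Productions for Y:
  Y → - ;
  Y → Y ;

Found common prefix 'Y Y -' in productions for L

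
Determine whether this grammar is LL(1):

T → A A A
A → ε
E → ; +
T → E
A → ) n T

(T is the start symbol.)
A grammar is LL(1) if for each non-terminal N with multiple productions, the predict sets of those productions are pairwise disjoint, where PREDICT(N → α) = (FIRST(α) \ {ε}) ∪ (FOLLOW(N) if α ⇒* ε).

Relevant sets:
  FIRST(A) = { ')', ε }
  FIRST(E) = { ';' }
  FOLLOW(T) = { $, ')' }
  FOLLOW(A) = { $, ')' }

For T:
  PREDICT(T → A A A) = { $, ')' }
  PREDICT(T → E) = { ';' }
For A:
  PREDICT(A → ε) = { $, ')' }
  PREDICT(A → ')' n T) = { ')' }
E has a single production, so nothing to check there.

Conflict found: Predict set conflict for A: { ')' }
The grammar is NOT LL(1).

Answer: No. Predict set conflict for A: { ')' }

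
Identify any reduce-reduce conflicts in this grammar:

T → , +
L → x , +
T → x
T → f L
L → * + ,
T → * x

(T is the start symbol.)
No reduce-reduce conflicts

Augment with T' → T and build the canonical LR(0) collection (I0 = CLOSURE({[T' → . T]}), then GOTO on every symbol after a dot until no new states appear). It has 15 states:
  I0: { [T → . * x], [T → . , +], [T → . f L], [T → . x], [T' → . T] }  — shift
  I1: { [T → * . x] }  — shift
  I2: { [T → , . +] }  — shift
  I3: { [T' → T .] }  — accept
  I4: { [L → . * + ,], [L → . x , +], [T → f . L] }  — shift
  I5: { [T → x .] }  — reduce
  I6: { [L → * . + ,] }  — shift
  I7: { [T → f L .] }  — reduce
  I8: { [L → x . , +] }  — shift
  I9: { [L → x , . +] }  — shift
  I10: { [L → x , + .] }  — reduce
  I11: { [L → * + . ,] }  — shift
  I12: { [L → * + , .] }  — reduce
  I13: { [T → , + .] }  — reduce
  I14: { [T → * x .] }  — reduce

No state contains more than one complete item.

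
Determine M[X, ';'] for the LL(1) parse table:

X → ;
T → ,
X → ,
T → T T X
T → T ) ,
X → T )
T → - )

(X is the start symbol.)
To find M[X, ';'], we find productions for X where ';' is in the predict set (PREDICT(N → α) = (FIRST(α) \ {ε}) ∪ (FOLLOW(N) if α ⇒* ε)).

Relevant sets:
  FIRST(T) = { ',', '-' }

X → ;: PREDICT = { ';' }
  ';' is in predict set, so this production goes in M[X, ';']
X → ,: PREDICT = { ',' }
X → T ): PREDICT = { ',', '-' }

M[X, ';'] = X → ;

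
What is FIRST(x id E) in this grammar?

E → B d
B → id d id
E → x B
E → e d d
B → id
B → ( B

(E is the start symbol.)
{ 'x' }

To compute FIRST(x id E), process the symbols left to right:
Symbol x is a terminal. Add 'x' and stop.
FIRST(x id E) = { 'x' }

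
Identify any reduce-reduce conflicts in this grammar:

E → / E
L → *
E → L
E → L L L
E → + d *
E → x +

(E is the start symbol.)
A reduce-reduce conflict occurs when an LR(0) state has two complete items [A → α .] and [B → β .] — both call for a reduction, and with no lookahead the parser cannot choose between them.

Augment with E' → E and build the canonical LR(0) collection (I0 = CLOSURE({[E' → . E]}), then GOTO on every symbol after a dot until no new states appear). It has 13 states:
  I0: { [E → . + d *], [E → . / E], [E → . L L L], [E → . L], [E → . x +], [E' → . E], [L → . *] }  — shift
  I1: { [L → * .] }  — reduce
  I2: { [E → + . d *] }  — shift
  I3: { [E → . + d *], [E → . / E], [E → . L L L], [E → . L], [E → . x +], [E → / . E], [L → . *] }  — shift
  I4: { [E' → E .] }  — accept
  I5: { [E → L . L L], [E → L .], [L → . *] }  — shift, reduce
  I6: { [E → x . +] }  — shift
  I7: { [E → x + .] }  — reduce
  I8: { [E → L L . L], [L → . *] }  — shift
  I9: { [E → L L L .] }  — reduce
  I10: { [E → / E .] }  — reduce
  I11: { [E → + d . *] }  — shift
  I12: { [E → + d * .] }  — reduce

No state contains more than one complete item.

Answer: No reduce-reduce conflicts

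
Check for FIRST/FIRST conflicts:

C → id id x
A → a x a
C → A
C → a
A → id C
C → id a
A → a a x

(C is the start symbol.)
Yes. C → id id x / C → A on { 'id' }; C → id id x / C → id a on { 'id' }; C → A / C → a on { 'a' }; C → A / C → id a on { 'id' }; A → a x a / A → a a x on { 'a' }

FIRST sets of the non-terminals at (or reachable through a nullable prefix from) the front of some alternative:
  FIRST(A) = { 'a', 'id' }

Productions for C:
  C → id id x: FIRST = { 'id' }
  C → A: FIRST = { 'a', 'id' }
  C → a: FIRST = { 'a' }
  C → id a: FIRST = { 'id' }
Productions for A:
  A → a x a: FIRST = { 'a' }
  A → id C: FIRST = { 'id' }
  A → a a x: FIRST = { 'a' }

Conflict for C: C → id id x and C → A
  Overlap: { 'id' }
Conflict for C: C → id id x and C → id a
  Overlap: { 'id' }
Conflict for C: C → A and C → a
  Overlap: { 'a' }
Conflict for C: C → A and C → id a
  Overlap: { 'id' }
Conflict for A: A → a x a and A → a a x
  Overlap: { 'a' }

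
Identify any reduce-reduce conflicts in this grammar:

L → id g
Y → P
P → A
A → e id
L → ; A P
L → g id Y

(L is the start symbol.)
Augment with L' → L and build the canonical LR(0) collection (I0 = CLOSURE({[L' → . L]}), then GOTO on every symbol after a dot until no new states appear). It has 14 states:
  I0: { [L → . ; A P], [L → . g id Y], [L → . id g], [L' → . L] }  — shift
  I1: { [A → . e id], [L → ; . A P] }  — shift
  I2: { [L' → L .] }  — accept
  I3: { [L → g . id Y] }  — shift
  I4: { [L → id . g] }  — shift
  I5: { [L → id g .] }  — reduce
  I6: { [A → . e id], [L → g id . Y], [P → . A], [Y → . P] }  — shift
  I7: { [P → A .] }  — reduce
  I8: { [Y → P .] }  — reduce
  I9: { [L → g id Y .] }  — reduce
  I10: { [A → e . id] }  — shift
  I11: { [A → e id .] }  — reduce
  I12: { [A → . e id], [L → ; A . P], [P → . A] }  — shift
  I13: { [L → ; A P .] }  — reduce

No state contains more than one complete item.

Answer: No reduce-reduce conflicts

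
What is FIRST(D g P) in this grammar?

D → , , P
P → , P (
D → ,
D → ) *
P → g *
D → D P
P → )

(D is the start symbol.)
{ ')', ',' }

FIRST sets of the non-terminals involved (from the grammar, by fixed-point iteration):
  FIRST(D) = { ')', ',' }

To compute FIRST(D g P), process the symbols left to right:
Symbol D is a non-terminal. Add FIRST(D) \ {ε} = { ')', ',' }
D is not nullable (ε ∉ FIRST(D)), so stop here.
FIRST(D g P) = { ')', ',' }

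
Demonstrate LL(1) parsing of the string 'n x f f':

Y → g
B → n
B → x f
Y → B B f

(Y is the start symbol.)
Stack is shown with the top on the left.

Stack    Input      Action
--------------------------
Y $      n x f f $  output Y → B B f
B B f $  n x f f $  output B → n
n B f $  n x f f $  match 'n'
B f $    x f f $    output B → x f
x f f $  x f f $    match 'x'
f f $    f f $      match 'f'
f $      f $        match 'f'
$        $          accept

The string is accepted.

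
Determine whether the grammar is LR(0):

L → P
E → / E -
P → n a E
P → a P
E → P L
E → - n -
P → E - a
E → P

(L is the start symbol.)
A grammar is LR(0) if no state in the canonical LR(0) collection has:
  - both a shift item (dot before a terminal) and a complete item (shift-reduce conflict), or
  - two or more complete items (reduce-reduce conflict; the accept item [L' → L .] counts as a complete item here).

Augment with L' → L and build the canonical LR(0) collection (I0 = CLOSURE({[L' → . L]}), then GOTO on every symbol after a dot until no new states appear). It has 19 states:
  I0: { [E → . - n -], [E → . / E -], [E → . P L], [E → . P], [L → . P], [L' → . L], [P → . E - a], [P → . a P], [P → . n a E] }  — shift
  I1: { [E → - . n -] }  — shift
  I2: { [E → . - n -], [E → . / E -], [E → . P L], [E → . P], [E → / . E -], [P → . E - a], [P → . a P], [P → . n a E] }  — shift
  I3: { [P → E . - a] }  — shift
  I4: { [L' → L .] }  — accept
  I5: { [E → . - n -], [E → . / E -], [E → . P L], [E → . P], [E → P . L], [E → P .], [L → . P], [L → P .], [P → . E - a], [P → . a P], [P → . n a E] }  — shift, 2 reduces
  I6: { [E → . - n -], [E → . / E -], [E → . P L], [E → . P], [P → . E - a], [P → . a P], [P → . n a E], [P → a . P] }  — shift
  I7: { [P → n . a E] }  — shift
  I8: { [E → . - n -], [E → . / E -], [E → . P L], [E → . P], [P → . E - a], [P → . a P], [P → . n a E], [P → n a . E] }  — shift
  I9: { [P → E . - a], [P → n a E .] }  — shift, reduce
  I10: { [E → . - n -], [E → . / E -], [E → . P L], [E → . P], [E → P . L], [E → P .], [L → . P], [P → . E - a], [P → . a P], [P → . n a E] }  — shift, reduce
  I11: { [E → P L .] }  — reduce
  I12: { [P → E - . a] }  — shift
  I13: { [P → E - a .] }  — reduce
  I14: { [E → . - n -], [E → . / E -], [E → . P L], [E → . P], [E → P . L], [E → P .], [L → . P], [P → . E - a], [P → . a P], [P → . n a E], [P → a P .] }  — shift, 2 reduces
  I15: { [E → / E . -], [P → E . - a] }  — shift
  I16: { [E → / E - .], [P → E - . a] }  — shift, reduce
  I17: { [E → - n . -] }  — shift
  I18: { [E → - n - .] }  — reduce

Conflict in state I5:
  Shift-reduce conflict between [E → P .] and [E → . - n -]
So the grammar is NOT LR(0).

Answer: No. Shift-reduce conflict between [E → P .] and [E → . - n -]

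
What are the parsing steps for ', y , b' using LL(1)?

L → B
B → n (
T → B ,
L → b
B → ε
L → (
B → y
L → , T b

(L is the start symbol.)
Stack is shown with the top on the left.

Stack    Input      Action
--------------------------
L $      , y , b $  output L → , T b
, T b $  , y , b $  match ','
T b $    y , b $    output T → B ,
B , b $  y , b $    output B → y
y , b $  y , b $    match 'y'
, b $    , b $      match ','
b $      b $        match 'b'
$        $          accept

The string is accepted.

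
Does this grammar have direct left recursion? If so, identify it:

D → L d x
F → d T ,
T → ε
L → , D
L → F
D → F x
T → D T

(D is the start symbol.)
No direct left recursion

Direct left recursion occurs when N → N α for some non-terminal N (the right-hand side begins with the left-hand side itself).

D → L d x: starts with L
F → d T ,: starts with d
T → ε: starts with ε
L → , D: starts with ','
L → F: starts with F
D → F x: starts with F
T → D T: starts with D

No direct left recursion found.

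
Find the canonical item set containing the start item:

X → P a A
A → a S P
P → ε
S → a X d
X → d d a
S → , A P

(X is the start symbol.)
{ [P → .], [X → . P a A], [X → . d d a], [X' → . X] }

First, augment the grammar with X' → X
I₀ = CLOSURE({ [X' → . X] }):
  [X' → . X] has the dot before X: add [X → . P a A], [X → . d d a]
  [X → . P a A] has the dot before P: add [P → .]
No further items can be added.

I₀ = { [P → .], [X → . P a A], [X → . d d a], [X' → . X] }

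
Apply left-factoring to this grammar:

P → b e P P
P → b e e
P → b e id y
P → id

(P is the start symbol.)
P → b e P'
P' → P P
P' → e
P' → id y
P → id

Left-factoring transforms A → αβ₁ | αβ₂ into A → αA' and A' → β₁ | β₂
(α is the longest common prefix among the alternatives). Repeat until
no nonterminal has two alternatives with a common prefix.

Round 1: P has alternatives sharing prefix 'b e'. Introduce P': P → b e P'
  Add: P' → P P
  Add: P' → e
  Add: P' → id y

No remaining common prefixes — done.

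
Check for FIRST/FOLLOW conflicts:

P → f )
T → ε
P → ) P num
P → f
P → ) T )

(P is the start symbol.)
No FIRST/FOLLOW conflicts.

Nullable non-terminals: T.
T has a nullable alternative but only one production, so nothing to check.

P has no nullable alternative, so no FIRST/FOLLOW check is needed there.

No FIRST/FOLLOW conflicts found.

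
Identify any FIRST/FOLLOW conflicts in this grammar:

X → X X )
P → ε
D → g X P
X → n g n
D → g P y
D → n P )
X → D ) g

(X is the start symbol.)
No FIRST/FOLLOW conflicts.

A FIRST/FOLLOW conflict occurs when a non-terminal N has a nullable alternative N → β (β ⇒* ε) and another alternative N → α with FIRST(α) ∩ FOLLOW(N) ≠ ∅: on such a lookahead the parser cannot decide between expanding α and letting N vanish via β.

Nullable non-terminals: P.
P has a nullable alternative but only one production, so nothing to check.

D, X have no nullable alternative, so no FIRST/FOLLOW check is needed there.

No FIRST/FOLLOW conflicts found.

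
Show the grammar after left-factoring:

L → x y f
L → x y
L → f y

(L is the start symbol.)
L → x y L'
L' → f
L' → ε
L → f y

Left-factoring transforms A → αβ₁ | αβ₂ into A → αA' and A' → β₁ | β₂
(α is the longest common prefix among the alternatives). Repeat until
no nonterminal has two alternatives with a common prefix.

Round 1: L has alternatives sharing prefix 'x y'. Introduce L': L → x y L'
  Add: L' → f
  Add: L' → ε

No remaining common prefixes — done.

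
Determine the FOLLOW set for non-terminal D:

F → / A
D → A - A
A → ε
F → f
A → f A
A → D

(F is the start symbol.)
{ $, '-' }

In A → D: D is at the end, add FOLLOW(A)

The FOLLOW sets referred to above (computed the same way, to a fixed point):
  FOLLOW(A) = { $, '-' }

Taking the union: FOLLOW(D) = { $, '-' }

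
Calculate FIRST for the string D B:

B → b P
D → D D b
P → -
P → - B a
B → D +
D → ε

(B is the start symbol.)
{ '+', 'b' }

FIRST sets of the non-terminals involved (from the grammar, by fixed-point iteration):
  FIRST(D) = { 'b', ε }
  FIRST(B) = { '+', 'b' }

To compute FIRST(D B), process the symbols left to right:
Symbol D is a non-terminal. Add FIRST(D) \ {ε} = { 'b' }
D is nullable (ε ∈ FIRST(D)), continue to the next symbol.
Symbol B is a non-terminal. Add FIRST(B) \ {ε} = { '+', 'b' }
B is not nullable (ε ∉ FIRST(B)), so stop here.
FIRST(D B) = { '+', 'b' }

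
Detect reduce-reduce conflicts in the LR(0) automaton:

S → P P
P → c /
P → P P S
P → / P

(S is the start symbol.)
Augment with S' → S and build the canonical LR(0) collection (I0 = CLOSURE({[S' → . S]}), then GOTO on every symbol after a dot until no new states appear). It has 12 states:
  I0: { [P → . / P], [P → . P P S], [P → . c /], [S → . P P], [S' → . S] }  — shift
  I1: { [P → . / P], [P → . P P S], [P → . c /], [P → / . P] }  — shift
  I2: { [P → . / P], [P → . P P S], [P → . c /], [P → P . P S], [S → P . P] }  — shift
  I3: { [S' → S .] }  — accept
  I4: { [P → c . /] }  — shift
  I5: { [P → c / .] }  — reduce
  I6: { [P → . / P], [P → . P P S], [P → . c /], [P → P . P S], [P → P P . S], [S → . P P], [S → P P .] }  — shift, reduce
  I7: { [P → . / P], [P → . P P S], [P → . c /], [P → P . P S], [P → P P . S], [S → . P P], [S → P . P] }  — shift
  I8: { [P → P P S .] }  — reduce
  I9: { [P → . / P], [P → . P P S], [P → . c /], [P → P . P S], [P → P P . S], [S → . P P], [S → P . P], [S → P P .] }  — shift, reduce
  I10: { [P → . / P], [P → . P P S], [P → . c /], [P → / P .], [P → P . P S] }  — shift, reduce
  I11: { [P → . / P], [P → . P P S], [P → . c /], [P → P . P S], [P → P P . S], [S → . P P] }  — shift

No state contains more than one complete item.

Answer: No reduce-reduce conflicts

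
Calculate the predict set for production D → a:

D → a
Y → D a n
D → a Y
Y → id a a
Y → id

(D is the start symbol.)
PREDICT(D → a) = (FIRST(RHS) \ {ε}) ∪ (FOLLOW(D) if ε ∈ FIRST(RHS), i.e. RHS ⇒* ε)
FIRST(a) = { 'a' }
ε ∉ FIRST(a), so FOLLOW(D) is not added.
PREDICT(D → a) = { 'a' }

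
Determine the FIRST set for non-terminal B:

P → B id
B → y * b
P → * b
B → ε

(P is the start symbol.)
To compute FIRST(B), examine every production with B on the left-hand side, reading each right-hand side left to right until a non-nullable symbol is reached.

From B → y * b:
  - y is a terminal: add 'y' and stop
From B → ε:
  - ε-production, so ε ∈ FIRST(B)

Collecting: FIRST(B) = { 'y', ε }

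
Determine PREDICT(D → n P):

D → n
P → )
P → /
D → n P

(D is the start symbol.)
{ 'n' }

PREDICT(D → n P) = (FIRST(RHS) \ {ε}) ∪ (FOLLOW(D) if ε ∈ FIRST(RHS), i.e. RHS ⇒* ε)
FIRST(n P) = { 'n' }
ε ∉ FIRST(n P), so FOLLOW(D) is not added.
PREDICT(D → n P) = { 'n' }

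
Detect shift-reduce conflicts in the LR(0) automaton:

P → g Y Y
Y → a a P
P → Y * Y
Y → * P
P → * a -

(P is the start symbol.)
No shift-reduce conflicts

A shift-reduce conflict occurs when an LR(0) state has both:
  - a complete (reduce) item [A → α .] (dot at the end), and
  - a shift item [B → β . c γ] (dot before a terminal).

Augment with P' → P and build the canonical LR(0) collection (I0 = CLOSURE({[P' → . P]}), then GOTO on every symbol after a dot until no new states appear). It has 16 states:
  I0: { [P → . * a -], [P → . Y * Y], [P → . g Y Y], [P' → . P], [Y → . * P], [Y → . a a P] }  — shift
  I1: { [P → * . a -], [P → . * a -], [P → . Y * Y], [P → . g Y Y], [Y → * . P], [Y → . * P], [Y → . a a P] }  — shift
  I2: { [P' → P .] }  — accept
  I3: { [P → Y . * Y] }  — shift
  I4: { [Y → a . a P] }  — shift
  I5: { [P → g . Y Y], [Y → . * P], [Y → . a a P] }  — shift
  I6: { [P → . * a -], [P → . Y * Y], [P → . g Y Y], [Y → * . P], [Y → . * P], [Y → . a a P] }  — shift
  I7: { [P → g Y . Y], [Y → . * P], [Y → . a a P] }  — shift
  I8: { [P → g Y Y .] }  — reduce
  I9: { [Y → * P .] }  — reduce
  I10: { [P → . * a -], [P → . Y * Y], [P → . g Y Y], [Y → . * P], [Y → . a a P], [Y → a a . P] }  — shift
  I11: { [Y → a a P .] }  — reduce
  I12: { [P → Y * . Y], [Y → . * P], [Y → . a a P] }  — shift
  I13: { [P → Y * Y .] }  — reduce
  I14: { [P → * a . -], [Y → a . a P] }  — shift
  I15: { [P → * a - .] }  — reduce

No state contains both a complete item and a shift item.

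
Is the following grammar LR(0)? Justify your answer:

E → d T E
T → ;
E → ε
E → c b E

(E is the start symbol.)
No. Shift-reduce conflict between [E → .] and [E → . c b E]

Augment with E' → E and build the canonical LR(0) collection (I0 = CLOSURE({[E' → . E]}), then GOTO on every symbol after a dot until no new states appear). It has 9 states:
  I0: { [E → . c b E], [E → . d T E], [E → .], [E' → . E] }  — shift, reduce
  I1: { [E' → E .] }  — accept
  I2: { [E → c . b E] }  — shift
  I3: { [E → d . T E], [T → . ;] }  — shift
  I4: { [T → ; .] }  — reduce
  I5: { [E → . c b E], [E → . d T E], [E → .], [E → d T . E] }  — shift, reduce
  I6: { [E → d T E .] }  — reduce
  I7: { [E → . c b E], [E → . d T E], [E → .], [E → c b . E] }  — shift, reduce
  I8: { [E → c b E .] }  — reduce

Conflict in state I0:
  Shift-reduce conflict between [E → .] and [E → . c b E]
So the grammar is NOT LR(0).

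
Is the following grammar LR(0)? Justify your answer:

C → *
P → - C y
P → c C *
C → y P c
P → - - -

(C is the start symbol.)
Yes, the grammar is LR(0)

Augment with C' → C and build the canonical LR(0) collection (I0 = CLOSURE({[C' → . C]}), then GOTO on every symbol after a dot until no new states appear). It has 14 states:
  I0: { [C → . *], [C → . y P c], [C' → . C] }  — shift
  I1: { [C → * .] }  — reduce
  I2: { [C' → C .] }  — accept
  I3: { [C → y . P c], [P → . - - -], [P → . - C y], [P → . c C *] }  — shift
  I4: { [C → . *], [C → . y P c], [P → - . - -], [P → - . C y] }  — shift
  I5: { [C → y P . c] }  — shift
  I6: { [C → . *], [C → . y P c], [P → c . C *] }  — shift
  I7: { [P → c C . *] }  — shift
  I8: { [P → c C * .] }  — reduce
  I9: { [C → y P c .] }  — reduce
  I10: { [P → - - . -] }  — shift
  I11: { [P → - C . y] }  — shift
  I12: { [P → - C y .] }  — reduce
  I13: { [P → - - - .] }  — reduce

Every state is either a pure shift/goto state or contains exactly one complete item and nothing to shift — no conflicts. The grammar is LR(0).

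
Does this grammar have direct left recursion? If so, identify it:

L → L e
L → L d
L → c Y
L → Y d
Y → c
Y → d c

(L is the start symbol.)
Direct left recursion occurs when N → N α for some non-terminal N (the right-hand side begins with the left-hand side itself).

L → L e: LEFT RECURSIVE (starts with L)
L → L d: LEFT RECURSIVE (starts with L)
L → c Y: starts with c
L → Y d: starts with Y
Y → c: starts with c
Y → d c: starts with d

The grammar has direct left recursion on: L.

Answer: Yes, L is left-recursive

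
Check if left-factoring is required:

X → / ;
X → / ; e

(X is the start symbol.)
Left-factoring is needed when two productions for the same non-terminal
share a common prefix on the right-hand side.

Productions for X:
  X → / ;
  X → / ; e

Found common prefix '/ ;' in productions for X

Answer: Yes, X has productions with common prefix '/ ;'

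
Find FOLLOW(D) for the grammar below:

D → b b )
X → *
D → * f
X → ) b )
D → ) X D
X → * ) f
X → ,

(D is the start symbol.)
To compute FOLLOW(D), find every occurrence of D on a right-hand side N → α D β: add FIRST(β) \ {ε}, and if β is empty or nullable also add FOLLOW(N). Iterate to a fixed point.

D is the start symbol, so $ ∈ FOLLOW(D).
In D → ) X D: D is at the end; this adds FOLLOW(D) to itself — nothing new

Taking the union: FOLLOW(D) = { $ }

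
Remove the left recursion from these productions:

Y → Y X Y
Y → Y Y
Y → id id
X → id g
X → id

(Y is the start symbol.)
Y → id id Y'
Y' → X Y Y'
Y' → Y Y'
Y' → ε
X → id g
X → id

Y is directly left-recursive. The standard transformation for
  A → A α₁ | ... | A α_m | β₁ | ... | β_n
is
  A  → β₁ A' | ... | β_n A'
  A' → α₁ A' | ... | α_m A' | ε

Y → id id becomes Y → id id Y'
Y → Y X Y becomes Y' → X Y Y'
Y → Y Y becomes Y' → Y Y'
Add Y' → ε

Productions for other non-terminals are unchanged:
  X → id g
  X → id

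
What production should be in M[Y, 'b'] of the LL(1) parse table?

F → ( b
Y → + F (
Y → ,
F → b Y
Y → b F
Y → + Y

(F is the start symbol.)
Y → b F

To find M[Y, 'b'], we find productions for Y where 'b' is in the predict set (PREDICT(N → α) = (FIRST(α) \ {ε}) ∪ (FOLLOW(N) if α ⇒* ε)).

Y → + F (: PREDICT = { '+' }
Y → ,: PREDICT = { ',' }
Y → b F: PREDICT = { 'b' }
  'b' is in predict set, so this production goes in M[Y, 'b']
Y → + Y: PREDICT = { '+' }

M[Y, 'b'] = Y → b F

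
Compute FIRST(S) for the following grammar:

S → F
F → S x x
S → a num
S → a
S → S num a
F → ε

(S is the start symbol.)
{ 'a', 'num', 'x', ε }

FIRST sets of the other non-terminals involved (by the same procedure, iterated to a fixed point):
  FIRST(F) = { 'a', 'num', 'x', ε }

From S → F:
  - F is a non-terminal: add FIRST(F) \ {ε} = { 'a', 'num', 'x' }
    F is nullable and nothing follows, so the whole right-hand side can vanish: ε ∈ FIRST(S)
From S → a num:
  - a is a terminal: add 'a' and stop
From S → a:
  - a is a terminal: add 'a' and stop
From S → S num a:
  - S is the symbol being defined: contributes nothing new
    S is nullable, so continue to the next symbol
  - num is a terminal: add 'num' and stop

Collecting: FIRST(S) = { 'a', 'num', 'x', ε }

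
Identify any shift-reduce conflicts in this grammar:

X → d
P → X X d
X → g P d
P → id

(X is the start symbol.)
A shift-reduce conflict occurs when an LR(0) state has both:
  - a complete (reduce) item [A → α .] (dot at the end), and
  - a shift item [B → β . c γ] (dot before a terminal).

Augment with X' → X and build the canonical LR(0) collection (I0 = CLOSURE({[X' → . X]}), then GOTO on every symbol after a dot until no new states appear). It has 10 states:
  I0: { [X → . d], [X → . g P d], [X' → . X] }  — shift
  I1: { [X' → X .] }  — accept
  I2: { [X → d .] }  — reduce
  I3: { [P → . X X d], [P → . id], [X → . d], [X → . g P d], [X → g . P d] }  — shift
  I4: { [X → g P . d] }  — shift
  I5: { [P → X . X d], [X → . d], [X → . g P d] }  — shift
  I6: { [P → id .] }  — reduce
  I7: { [P → X X . d] }  — shift
  I8: { [P → X X d .] }  — reduce
  I9: { [X → g P d .] }  — reduce

No state contains both a complete item and a shift item.

Answer: No shift-reduce conflicts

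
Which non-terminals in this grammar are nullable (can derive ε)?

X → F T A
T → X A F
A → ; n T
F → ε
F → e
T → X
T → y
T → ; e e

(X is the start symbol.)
{ 'F' }

ε-productions: F → ε
So F is immediately nullable.
No further non-terminal can be added: every production for the remaining non-terminals contains a terminal or a non-nullable non-terminal.
Nullable = { 'F' }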